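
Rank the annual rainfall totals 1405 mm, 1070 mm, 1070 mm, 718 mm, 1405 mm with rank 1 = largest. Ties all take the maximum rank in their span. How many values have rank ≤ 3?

2

Sorted (descending): 1405, 1405, 1070, 1070, 718
The 2 values of 1405 occupy positions 1–2 → each gets rank 2.
The 2 values of 1070 occupy positions 3–4 → each gets rank 4.
Ranks ≤ 3: {2, 2} → 2 values.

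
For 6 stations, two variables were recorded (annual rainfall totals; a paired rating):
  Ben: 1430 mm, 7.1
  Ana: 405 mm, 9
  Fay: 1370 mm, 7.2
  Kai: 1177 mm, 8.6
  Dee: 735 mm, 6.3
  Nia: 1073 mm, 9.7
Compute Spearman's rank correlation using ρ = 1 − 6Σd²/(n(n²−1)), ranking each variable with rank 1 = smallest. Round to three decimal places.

Ranks of variable 1: 6, 1, 5, 4, 2, 3
Ranks of variable 2: 2, 5, 3, 4, 1, 6
d = r₁ − r₂: 4, -4, 2, 0, 1, -3
d²: 16, 16, 4, 0, 1, 9; Σd² = 46
ρ = 1 − 6·46/(6·35) = 1 − 276/210 = -0.314

-0.314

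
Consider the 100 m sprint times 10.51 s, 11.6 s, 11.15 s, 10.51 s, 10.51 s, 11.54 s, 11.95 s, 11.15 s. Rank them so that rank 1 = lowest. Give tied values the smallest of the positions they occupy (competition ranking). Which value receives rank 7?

Sorted (ascending): 10.51, 10.51, 10.51, 11.15, 11.15, 11.54, 11.6, 11.95
The 3 values of 10.51 occupy positions 1–3 → each gets rank 1.
The 2 values of 11.15 occupy positions 4–5 → each gets rank 4.
Rank 7 → value 11.6.

11.6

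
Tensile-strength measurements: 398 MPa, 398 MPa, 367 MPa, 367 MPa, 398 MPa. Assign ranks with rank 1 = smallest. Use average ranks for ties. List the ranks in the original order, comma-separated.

4, 4, 1.5, 1.5, 4

Sorted (ascending): 367, 367, 398, 398, 398
The 2 values of 367 occupy positions 1–2 → average rank (1+2)/2 = 1.5.
The 3 values of 398 occupy positions 3–5 → average rank 4.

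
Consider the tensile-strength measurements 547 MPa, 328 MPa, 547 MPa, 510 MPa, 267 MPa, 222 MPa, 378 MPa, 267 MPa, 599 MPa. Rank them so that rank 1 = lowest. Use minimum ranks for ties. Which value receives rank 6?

Sorted (ascending): 222, 267, 267, 328, 378, 510, 547, 547, 599
The 2 values of 267 occupy positions 2–3 → each gets rank 2.
The 2 values of 547 occupy positions 7–8 → each gets rank 7.
Rank 6 → value 510.

510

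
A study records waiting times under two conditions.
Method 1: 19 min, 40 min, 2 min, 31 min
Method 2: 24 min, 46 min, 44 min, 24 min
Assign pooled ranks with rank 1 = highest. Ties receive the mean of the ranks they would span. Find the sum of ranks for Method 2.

Sorted (descending): 46, 44, 40, 31, 24, 24, 19, 2
The 2 values of 24 occupy positions 5–6 → average rank (5+6)/2 = 5.5.
Method 2 values → pooled ranks: 24→5.5, 46→1, 44→2, 24→5.5
Rank sum = 5.5 + 1 + 2 + 5.5 = 14

14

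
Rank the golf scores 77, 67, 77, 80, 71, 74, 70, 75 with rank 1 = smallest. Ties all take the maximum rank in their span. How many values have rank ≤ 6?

Sorted (ascending): 67, 70, 71, 74, 75, 77, 77, 80
The 2 values of 77 occupy positions 6–7 → each gets rank 7.
Ranks ≤ 6: {1, 2, 3, 4, 5} → 5 values.

5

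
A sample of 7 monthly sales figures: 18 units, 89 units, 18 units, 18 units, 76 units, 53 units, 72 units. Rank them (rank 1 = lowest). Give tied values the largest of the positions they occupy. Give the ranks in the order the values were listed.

3, 7, 3, 3, 6, 4, 5

Sorted (ascending): 18, 18, 18, 53, 72, 76, 89
The 3 values of 18 occupy positions 1–3 → each gets rank 3.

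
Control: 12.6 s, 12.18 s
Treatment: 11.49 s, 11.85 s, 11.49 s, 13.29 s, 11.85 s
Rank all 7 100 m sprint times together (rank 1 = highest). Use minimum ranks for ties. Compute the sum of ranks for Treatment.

21

Sorted (descending): 13.29, 12.6, 12.18, 11.85, 11.85, 11.49, 11.49
The 2 values of 11.85 occupy positions 4–5 → each gets rank 4.
The 2 values of 11.49 occupy positions 6–7 → each gets rank 6.
Treatment values → pooled ranks: 11.49→6, 11.85→4, 11.49→6, 13.29→1, 11.85→4
Rank sum = 6 + 4 + 6 + 1 + 4 = 21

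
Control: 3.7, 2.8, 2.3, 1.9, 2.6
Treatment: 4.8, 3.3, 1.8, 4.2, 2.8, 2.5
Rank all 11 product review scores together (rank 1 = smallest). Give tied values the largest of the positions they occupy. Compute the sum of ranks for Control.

Sorted (ascending): 1.8, 1.9, 2.3, 2.5, 2.6, 2.8, 2.8, 3.3, 3.7, 4.2, 4.8
The 2 values of 2.8 occupy positions 6–7 → each gets rank 7.
Control values → pooled ranks: 3.7→9, 2.8→7, 2.3→3, 1.9→2, 2.6→5
Rank sum = 9 + 7 + 3 + 2 + 5 = 26

26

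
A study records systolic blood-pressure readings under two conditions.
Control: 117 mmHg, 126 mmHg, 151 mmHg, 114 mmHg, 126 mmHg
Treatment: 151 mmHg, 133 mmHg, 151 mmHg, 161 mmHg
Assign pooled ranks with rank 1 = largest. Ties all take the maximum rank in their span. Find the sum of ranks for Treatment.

14

Sorted (descending): 161, 151, 151, 151, 133, 126, 126, 117, 114
The 3 values of 151 occupy positions 2–4 → each gets rank 4.
The 2 values of 126 occupy positions 6–7 → each gets rank 7.
Treatment values → pooled ranks: 151→4, 133→5, 151→4, 161→1
Rank sum = 4 + 5 + 4 + 1 = 14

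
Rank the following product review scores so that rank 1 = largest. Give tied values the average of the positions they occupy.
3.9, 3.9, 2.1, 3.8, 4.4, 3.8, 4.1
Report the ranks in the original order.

3.5, 3.5, 7, 5.5, 1, 5.5, 2

Sorted (descending): 4.4, 4.1, 3.9, 3.9, 3.8, 3.8, 2.1
The 2 values of 3.9 occupy positions 3–4 → average rank (3+4)/2 = 3.5.
The 2 values of 3.8 occupy positions 5–6 → average rank (5+6)/2 = 5.5.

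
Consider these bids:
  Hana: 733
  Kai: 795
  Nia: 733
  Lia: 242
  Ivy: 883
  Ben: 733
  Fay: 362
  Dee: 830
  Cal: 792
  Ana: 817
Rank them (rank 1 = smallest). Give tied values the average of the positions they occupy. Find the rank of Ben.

4

Sorted (ascending): 242, 362, 733, 733, 733, 792, 795, 817, 830, 883
The 3 values of 733 occupy positions 3–5 → average rank 4.
Ben has value 733 → rank 4.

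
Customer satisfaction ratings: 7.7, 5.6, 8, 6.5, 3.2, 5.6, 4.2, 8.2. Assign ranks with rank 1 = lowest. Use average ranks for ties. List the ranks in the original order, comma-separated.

6, 3.5, 7, 5, 1, 3.5, 2, 8

Sorted (ascending): 3.2, 4.2, 5.6, 5.6, 6.5, 7.7, 8, 8.2
The 2 values of 5.6 occupy positions 3–4 → average rank (3+4)/2 = 3.5.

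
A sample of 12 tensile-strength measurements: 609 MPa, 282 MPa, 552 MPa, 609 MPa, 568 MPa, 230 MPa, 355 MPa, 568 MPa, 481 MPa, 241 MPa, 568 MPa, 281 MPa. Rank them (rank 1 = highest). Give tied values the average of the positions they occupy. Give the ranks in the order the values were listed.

Sorted (descending): 609, 609, 568, 568, 568, 552, 481, 355, 282, 281, 241, 230
The 2 values of 609 occupy positions 1–2 → average rank (1+2)/2 = 1.5.
The 3 values of 568 occupy positions 3–5 → average rank 4.

1.5, 9, 6, 1.5, 4, 12, 8, 4, 7, 11, 4, 10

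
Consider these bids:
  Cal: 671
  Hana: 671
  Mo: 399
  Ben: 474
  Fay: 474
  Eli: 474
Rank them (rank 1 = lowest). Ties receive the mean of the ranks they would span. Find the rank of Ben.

3

Sorted (ascending): 399, 474, 474, 474, 671, 671
The 3 values of 474 occupy positions 2–4 → average rank 3.
The 2 values of 671 occupy positions 5–6 → average rank (5+6)/2 = 5.5.
Ben has value 474 → rank 3.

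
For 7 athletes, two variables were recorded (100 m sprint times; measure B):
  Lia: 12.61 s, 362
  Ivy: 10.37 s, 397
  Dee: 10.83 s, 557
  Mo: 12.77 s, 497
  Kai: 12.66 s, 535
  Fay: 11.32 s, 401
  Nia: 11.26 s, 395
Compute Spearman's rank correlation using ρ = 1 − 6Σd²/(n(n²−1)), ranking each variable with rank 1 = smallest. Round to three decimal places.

Ranks of variable 1: 5, 1, 2, 7, 6, 4, 3
Ranks of variable 2: 1, 3, 7, 5, 6, 4, 2
d = r₁ − r₂: 4, -2, -5, 2, 0, 0, 1
d²: 16, 4, 25, 4, 0, 0, 1; Σd² = 50
ρ = 1 − 6·50/(7·48) = 1 − 300/336 = 0.107

0.107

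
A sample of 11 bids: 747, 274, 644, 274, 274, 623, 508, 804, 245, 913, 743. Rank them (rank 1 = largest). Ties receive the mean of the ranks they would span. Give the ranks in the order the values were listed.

3, 9, 5, 9, 9, 6, 7, 2, 11, 1, 4

Sorted (descending): 913, 804, 747, 743, 644, 623, 508, 274, 274, 274, 245
The 3 values of 274 occupy positions 8–10 → average rank 9.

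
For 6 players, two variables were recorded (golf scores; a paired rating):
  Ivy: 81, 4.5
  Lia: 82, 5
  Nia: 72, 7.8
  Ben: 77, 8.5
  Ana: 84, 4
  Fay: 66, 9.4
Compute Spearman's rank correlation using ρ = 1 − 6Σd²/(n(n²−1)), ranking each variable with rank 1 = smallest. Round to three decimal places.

Ranks of variable 1: 4, 5, 2, 3, 6, 1
Ranks of variable 2: 2, 3, 4, 5, 1, 6
d = r₁ − r₂: 2, 2, -2, -2, 5, -5
d²: 4, 4, 4, 4, 25, 25; Σd² = 66
ρ = 1 − 6·66/(6·35) = 1 − 396/210 = -0.886

-0.886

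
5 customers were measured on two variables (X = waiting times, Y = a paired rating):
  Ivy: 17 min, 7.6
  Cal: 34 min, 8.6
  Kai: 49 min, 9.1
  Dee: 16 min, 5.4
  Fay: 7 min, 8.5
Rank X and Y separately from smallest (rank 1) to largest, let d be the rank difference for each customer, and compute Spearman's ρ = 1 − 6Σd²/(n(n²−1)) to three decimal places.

0.700

Ranks of variable 1: 3, 4, 5, 2, 1
Ranks of variable 2: 2, 4, 5, 1, 3
d = r₁ − r₂: 1, 0, 0, 1, -2
d²: 1, 0, 0, 1, 4; Σd² = 6
ρ = 1 − 6·6/(5·24) = 1 − 36/120 = 0.700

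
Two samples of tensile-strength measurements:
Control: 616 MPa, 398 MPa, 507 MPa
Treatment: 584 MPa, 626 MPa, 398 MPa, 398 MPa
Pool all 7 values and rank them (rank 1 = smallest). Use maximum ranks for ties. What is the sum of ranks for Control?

Sorted (ascending): 398, 398, 398, 507, 584, 616, 626
The 3 values of 398 occupy positions 1–3 → each gets rank 3.
Control values → pooled ranks: 616→6, 398→3, 507→4
Rank sum = 6 + 3 + 4 = 13

13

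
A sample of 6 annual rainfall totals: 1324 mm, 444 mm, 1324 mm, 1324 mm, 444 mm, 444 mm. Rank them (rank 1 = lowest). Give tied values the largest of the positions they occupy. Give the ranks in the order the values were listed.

Sorted (ascending): 444, 444, 444, 1324, 1324, 1324
The 3 values of 444 occupy positions 1–3 → each gets rank 3.
The 3 values of 1324 occupy positions 4–6 → each gets rank 6.

6, 3, 6, 6, 3, 3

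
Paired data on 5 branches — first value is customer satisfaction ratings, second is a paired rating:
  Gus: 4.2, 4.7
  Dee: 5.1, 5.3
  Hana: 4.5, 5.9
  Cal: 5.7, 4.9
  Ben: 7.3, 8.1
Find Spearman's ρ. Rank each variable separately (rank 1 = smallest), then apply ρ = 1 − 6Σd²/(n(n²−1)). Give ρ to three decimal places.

0.600

Ranks of variable 1: 1, 3, 2, 4, 5
Ranks of variable 2: 1, 3, 4, 2, 5
d = r₁ − r₂: 0, 0, -2, 2, 0
d²: 0, 0, 4, 4, 0; Σd² = 8
ρ = 1 − 6·8/(5·24) = 1 − 48/120 = 0.600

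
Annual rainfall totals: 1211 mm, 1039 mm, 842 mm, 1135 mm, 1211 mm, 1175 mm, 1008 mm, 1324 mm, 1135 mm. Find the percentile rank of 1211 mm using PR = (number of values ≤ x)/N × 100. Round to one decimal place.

N = 9.
Strictly below 1211: 6. Equal to 1211: 2.
PR = 8/9 × 100 = 88.9

88.9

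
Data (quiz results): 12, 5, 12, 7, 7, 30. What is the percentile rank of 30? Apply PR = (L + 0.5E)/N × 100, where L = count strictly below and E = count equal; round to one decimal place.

91.7

N = 6.
Strictly below 30: 5. Equal to 30: 1.
PR = (5 + 0.5·1)/6 × 100 = 91.7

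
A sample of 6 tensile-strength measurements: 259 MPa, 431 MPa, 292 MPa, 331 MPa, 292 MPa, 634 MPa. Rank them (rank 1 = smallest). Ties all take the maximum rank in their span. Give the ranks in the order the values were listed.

Sorted (ascending): 259, 292, 292, 331, 431, 634
The 2 values of 292 occupy positions 2–3 → each gets rank 3.

1, 5, 3, 4, 3, 6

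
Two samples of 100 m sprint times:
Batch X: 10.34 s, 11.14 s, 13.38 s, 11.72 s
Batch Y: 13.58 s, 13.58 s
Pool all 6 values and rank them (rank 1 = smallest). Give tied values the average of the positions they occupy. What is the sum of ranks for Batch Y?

Sorted (ascending): 10.34, 11.14, 11.72, 13.38, 13.58, 13.58
The 2 values of 13.58 occupy positions 5–6 → average rank (5+6)/2 = 5.5.
Batch Y values → pooled ranks: 13.58→5.5, 13.58→5.5
Rank sum = 5.5 + 5.5 = 11

11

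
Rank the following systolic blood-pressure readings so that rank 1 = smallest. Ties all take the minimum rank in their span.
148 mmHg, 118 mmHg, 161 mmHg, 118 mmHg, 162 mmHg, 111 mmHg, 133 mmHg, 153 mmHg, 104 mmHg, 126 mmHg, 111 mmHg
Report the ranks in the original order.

Sorted (ascending): 104, 111, 111, 118, 118, 126, 133, 148, 153, 161, 162
The 2 values of 111 occupy positions 2–3 → each gets rank 2.
The 2 values of 118 occupy positions 4–5 → each gets rank 4.

8, 4, 10, 4, 11, 2, 7, 9, 1, 6, 2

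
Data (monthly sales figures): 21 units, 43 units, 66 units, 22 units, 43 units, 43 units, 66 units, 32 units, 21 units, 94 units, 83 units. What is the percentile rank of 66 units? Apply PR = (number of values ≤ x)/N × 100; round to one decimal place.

N = 11.
Strictly below 66: 7. Equal to 66: 2.
PR = 9/11 × 100 = 81.8

81.8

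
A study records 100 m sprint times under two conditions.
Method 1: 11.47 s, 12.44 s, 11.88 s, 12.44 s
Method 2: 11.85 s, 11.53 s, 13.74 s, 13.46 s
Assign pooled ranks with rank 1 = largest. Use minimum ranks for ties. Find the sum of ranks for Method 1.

19

Sorted (descending): 13.74, 13.46, 12.44, 12.44, 11.88, 11.85, 11.53, 11.47
The 2 values of 12.44 occupy positions 3–4 → each gets rank 3.
Method 1 values → pooled ranks: 11.47→8, 12.44→3, 11.88→5, 12.44→3
Rank sum = 8 + 3 + 5 + 3 = 19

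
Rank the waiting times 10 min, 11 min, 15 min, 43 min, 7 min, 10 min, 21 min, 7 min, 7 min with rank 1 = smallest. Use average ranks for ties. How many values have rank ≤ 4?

Sorted (ascending): 7, 7, 7, 10, 10, 11, 15, 21, 43
The 3 values of 7 occupy positions 1–3 → average rank 2.
The 2 values of 10 occupy positions 4–5 → average rank (4+5)/2 = 4.5.
Ranks ≤ 4: {2, 2, 2} → 3 values.

3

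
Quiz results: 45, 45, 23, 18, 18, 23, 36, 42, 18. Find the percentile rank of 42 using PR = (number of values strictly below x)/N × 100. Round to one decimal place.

66.7

N = 9.
Strictly below 42: 6. Equal to 42: 1.
PR = 6/9 × 100 = 66.7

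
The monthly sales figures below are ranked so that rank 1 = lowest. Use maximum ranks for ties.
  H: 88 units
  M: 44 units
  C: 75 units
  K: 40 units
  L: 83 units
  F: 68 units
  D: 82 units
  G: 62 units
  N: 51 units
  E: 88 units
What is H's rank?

Sorted (ascending): 40, 44, 51, 62, 68, 75, 82, 83, 88, 88
The 2 values of 88 occupy positions 9–10 → each gets rank 10.
H has value 88 units → rank 10.

10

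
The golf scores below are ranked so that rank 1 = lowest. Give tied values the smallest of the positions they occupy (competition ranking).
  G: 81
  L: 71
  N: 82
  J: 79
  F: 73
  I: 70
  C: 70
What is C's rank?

Sorted (ascending): 70, 70, 71, 73, 79, 81, 82
The 2 values of 70 occupy positions 1–2 → each gets rank 1.
C has value 70 → rank 1.

1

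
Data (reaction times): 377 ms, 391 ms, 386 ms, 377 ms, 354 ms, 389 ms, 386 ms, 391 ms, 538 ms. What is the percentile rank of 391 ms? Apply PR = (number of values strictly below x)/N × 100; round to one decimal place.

N = 9.
Strictly below 391: 6. Equal to 391: 2.
PR = 6/9 × 100 = 66.7

66.7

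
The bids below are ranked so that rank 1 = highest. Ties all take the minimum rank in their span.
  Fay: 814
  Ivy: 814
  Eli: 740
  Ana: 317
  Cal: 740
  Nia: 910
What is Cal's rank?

Sorted (descending): 910, 814, 814, 740, 740, 317
The 2 values of 814 occupy positions 2–3 → each gets rank 2.
The 2 values of 740 occupy positions 4–5 → each gets rank 4.
Cal has value 740 → rank 4.

4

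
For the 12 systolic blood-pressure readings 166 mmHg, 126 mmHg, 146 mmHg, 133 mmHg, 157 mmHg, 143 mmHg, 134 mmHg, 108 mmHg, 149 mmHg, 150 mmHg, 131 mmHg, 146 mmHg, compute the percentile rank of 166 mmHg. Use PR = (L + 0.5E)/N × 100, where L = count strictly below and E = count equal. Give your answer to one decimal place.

N = 12.
Strictly below 166: 11. Equal to 166: 1.
PR = (11 + 0.5·1)/12 × 100 = 95.8

95.8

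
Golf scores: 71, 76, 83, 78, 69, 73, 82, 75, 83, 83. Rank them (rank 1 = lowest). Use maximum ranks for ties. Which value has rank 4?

Sorted (ascending): 69, 71, 73, 75, 76, 78, 82, 83, 83, 83
The 3 values of 83 occupy positions 8–10 → each gets rank 10.
Rank 4 → value 75.

75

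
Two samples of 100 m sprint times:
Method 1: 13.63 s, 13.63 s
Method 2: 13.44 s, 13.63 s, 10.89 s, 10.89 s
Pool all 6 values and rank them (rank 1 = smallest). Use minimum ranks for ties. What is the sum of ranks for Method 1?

8

Sorted (ascending): 10.89, 10.89, 13.44, 13.63, 13.63, 13.63
The 2 values of 10.89 occupy positions 1–2 → each gets rank 1.
The 3 values of 13.63 occupy positions 4–6 → each gets rank 4.
Method 1 values → pooled ranks: 13.63→4, 13.63→4
Rank sum = 4 + 4 = 8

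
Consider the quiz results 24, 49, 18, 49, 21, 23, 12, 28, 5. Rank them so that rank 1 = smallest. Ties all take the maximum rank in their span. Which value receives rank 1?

Sorted (ascending): 5, 12, 18, 21, 23, 24, 28, 49, 49
The 2 values of 49 occupy positions 8–9 → each gets rank 9.
Rank 1 → value 5.

5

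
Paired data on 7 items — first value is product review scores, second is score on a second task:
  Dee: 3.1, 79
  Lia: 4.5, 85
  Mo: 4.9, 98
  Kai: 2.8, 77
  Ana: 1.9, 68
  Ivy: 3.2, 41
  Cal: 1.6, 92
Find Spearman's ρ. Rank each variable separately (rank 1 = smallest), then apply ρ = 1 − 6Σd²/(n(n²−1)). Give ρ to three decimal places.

Ranks of variable 1: 4, 6, 7, 3, 2, 5, 1
Ranks of variable 2: 4, 5, 7, 3, 2, 1, 6
d = r₁ − r₂: 0, 1, 0, 0, 0, 4, -5
d²: 0, 1, 0, 0, 0, 16, 25; Σd² = 42
ρ = 1 − 6·42/(7·48) = 1 − 252/336 = 0.250

0.250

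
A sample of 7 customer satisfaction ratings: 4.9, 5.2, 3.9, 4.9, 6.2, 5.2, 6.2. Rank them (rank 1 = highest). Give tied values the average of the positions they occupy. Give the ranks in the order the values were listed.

Sorted (descending): 6.2, 6.2, 5.2, 5.2, 4.9, 4.9, 3.9
The 2 values of 6.2 occupy positions 1–2 → average rank (1+2)/2 = 1.5.
The 2 values of 5.2 occupy positions 3–4 → average rank (3+4)/2 = 3.5.
The 2 values of 4.9 occupy positions 5–6 → average rank (5+6)/2 = 5.5.

5.5, 3.5, 7, 5.5, 1.5, 3.5, 1.5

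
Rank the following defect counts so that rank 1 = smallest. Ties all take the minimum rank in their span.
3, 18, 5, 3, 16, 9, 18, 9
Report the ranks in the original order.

Sorted (ascending): 3, 3, 5, 9, 9, 16, 18, 18
The 2 values of 3 occupy positions 1–2 → each gets rank 1.
The 2 values of 9 occupy positions 4–5 → each gets rank 4.
The 2 values of 18 occupy positions 7–8 → each gets rank 7.

1, 7, 3, 1, 6, 4, 7, 4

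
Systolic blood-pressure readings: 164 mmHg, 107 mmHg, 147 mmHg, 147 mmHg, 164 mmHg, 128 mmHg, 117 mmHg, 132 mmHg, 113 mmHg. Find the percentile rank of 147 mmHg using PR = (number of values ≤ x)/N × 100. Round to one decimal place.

N = 9.
Strictly below 147: 5. Equal to 147: 2.
PR = 7/9 × 100 = 77.8

77.8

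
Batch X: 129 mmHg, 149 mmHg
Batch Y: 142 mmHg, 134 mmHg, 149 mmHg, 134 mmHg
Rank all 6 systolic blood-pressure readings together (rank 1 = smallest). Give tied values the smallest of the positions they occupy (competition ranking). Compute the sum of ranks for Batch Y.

13

Sorted (ascending): 129, 134, 134, 142, 149, 149
The 2 values of 134 occupy positions 2–3 → each gets rank 2.
The 2 values of 149 occupy positions 5–6 → each gets rank 5.
Batch Y values → pooled ranks: 142→4, 134→2, 149→5, 134→2
Rank sum = 4 + 2 + 5 + 2 = 13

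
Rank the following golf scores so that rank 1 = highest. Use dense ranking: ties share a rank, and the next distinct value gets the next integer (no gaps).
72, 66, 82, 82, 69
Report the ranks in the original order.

Sorted (descending): 82, 82, 72, 69, 66
The 2 values of 82 share dense rank 1.
Remaining distinct values take the next consecutive integers.

2, 4, 1, 1, 3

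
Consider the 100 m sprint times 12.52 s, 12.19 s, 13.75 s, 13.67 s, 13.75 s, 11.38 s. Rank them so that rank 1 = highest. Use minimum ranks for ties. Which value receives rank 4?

Sorted (descending): 13.75, 13.75, 13.67, 12.52, 12.19, 11.38
The 2 values of 13.75 occupy positions 1–2 → each gets rank 1.
Rank 4 → value 12.52.

12.52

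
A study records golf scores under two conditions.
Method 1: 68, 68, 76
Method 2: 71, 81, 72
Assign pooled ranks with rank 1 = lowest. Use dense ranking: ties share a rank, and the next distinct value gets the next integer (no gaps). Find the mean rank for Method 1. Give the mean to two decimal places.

2.00

Sorted (ascending): 68, 68, 71, 72, 76, 81
The 2 values of 68 share dense rank 1.
Remaining distinct values take the next consecutive integers.
Method 1 values → pooled ranks: 68→1, 68→1, 76→4
Mean rank = (1 + 1 + 4) / 3 = 2.00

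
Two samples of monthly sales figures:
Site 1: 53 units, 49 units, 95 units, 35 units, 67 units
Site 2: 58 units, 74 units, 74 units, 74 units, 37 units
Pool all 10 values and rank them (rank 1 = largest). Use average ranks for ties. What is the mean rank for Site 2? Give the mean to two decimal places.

Sorted (descending): 95, 74, 74, 74, 67, 58, 53, 49, 37, 35
The 3 values of 74 occupy positions 2–4 → average rank 3.
Site 2 values → pooled ranks: 58→6, 74→3, 74→3, 74→3, 37→9
Mean rank = (6 + 3 + 3 + 3 + 9) / 5 = 4.80

4.80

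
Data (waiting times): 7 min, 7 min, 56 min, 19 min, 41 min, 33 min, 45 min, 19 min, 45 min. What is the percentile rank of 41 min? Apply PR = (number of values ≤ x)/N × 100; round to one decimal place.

N = 9.
Strictly below 41: 5. Equal to 41: 1.
PR = 6/9 × 100 = 66.7

66.7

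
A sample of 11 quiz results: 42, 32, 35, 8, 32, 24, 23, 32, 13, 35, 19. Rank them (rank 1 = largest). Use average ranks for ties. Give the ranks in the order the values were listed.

1, 5, 2.5, 11, 5, 7, 8, 5, 10, 2.5, 9

Sorted (descending): 42, 35, 35, 32, 32, 32, 24, 23, 19, 13, 8
The 2 values of 35 occupy positions 2–3 → average rank (2+3)/2 = 2.5.
The 3 values of 32 occupy positions 4–6 → average rank 5.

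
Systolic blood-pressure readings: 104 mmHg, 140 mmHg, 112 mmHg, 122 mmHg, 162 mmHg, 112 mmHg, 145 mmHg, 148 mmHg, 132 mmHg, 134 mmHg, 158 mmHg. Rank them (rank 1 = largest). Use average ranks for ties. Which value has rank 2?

158

Sorted (descending): 162, 158, 148, 145, 140, 134, 132, 122, 112, 112, 104
The 2 values of 112 occupy positions 9–10 → average rank (9+10)/2 = 9.5.
Rank 2 → value 158.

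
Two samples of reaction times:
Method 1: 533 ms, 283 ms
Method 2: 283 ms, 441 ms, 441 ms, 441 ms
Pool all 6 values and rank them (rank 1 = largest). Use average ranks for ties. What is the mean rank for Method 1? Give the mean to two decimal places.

3.25

Sorted (descending): 533, 441, 441, 441, 283, 283
The 3 values of 441 occupy positions 2–4 → average rank 3.
The 2 values of 283 occupy positions 5–6 → average rank (5+6)/2 = 5.5.
Method 1 values → pooled ranks: 533→1, 283→5.5
Mean rank = (1 + 5.5) / 2 = 3.25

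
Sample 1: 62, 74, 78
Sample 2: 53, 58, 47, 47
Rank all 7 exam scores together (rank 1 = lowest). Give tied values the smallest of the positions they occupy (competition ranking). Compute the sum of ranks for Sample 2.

9

Sorted (ascending): 47, 47, 53, 58, 62, 74, 78
The 2 values of 47 occupy positions 1–2 → each gets rank 1.
Sample 2 values → pooled ranks: 53→3, 58→4, 47→1, 47→1
Rank sum = 3 + 4 + 1 + 1 = 9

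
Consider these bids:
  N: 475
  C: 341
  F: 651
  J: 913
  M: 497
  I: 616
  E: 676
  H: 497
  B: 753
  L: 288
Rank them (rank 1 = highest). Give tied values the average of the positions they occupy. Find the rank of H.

Sorted (descending): 913, 753, 676, 651, 616, 497, 497, 475, 341, 288
The 2 values of 497 occupy positions 6–7 → average rank (6+7)/2 = 6.5.
H has value 497 → rank 6.5.

6.5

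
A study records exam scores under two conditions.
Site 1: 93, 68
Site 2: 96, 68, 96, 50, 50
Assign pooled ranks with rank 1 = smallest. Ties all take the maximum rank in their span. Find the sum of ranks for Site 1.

Sorted (ascending): 50, 50, 68, 68, 93, 96, 96
The 2 values of 50 occupy positions 1–2 → each gets rank 2.
The 2 values of 68 occupy positions 3–4 → each gets rank 4.
The 2 values of 96 occupy positions 6–7 → each gets rank 7.
Site 1 values → pooled ranks: 93→5, 68→4
Rank sum = 5 + 4 = 9

9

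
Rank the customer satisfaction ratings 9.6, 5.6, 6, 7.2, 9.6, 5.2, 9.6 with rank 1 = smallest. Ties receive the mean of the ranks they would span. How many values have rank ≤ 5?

4

Sorted (ascending): 5.2, 5.6, 6, 7.2, 9.6, 9.6, 9.6
The 3 values of 9.6 occupy positions 5–7 → average rank 6.
Ranks ≤ 5: {1, 2, 3, 4} → 4 values.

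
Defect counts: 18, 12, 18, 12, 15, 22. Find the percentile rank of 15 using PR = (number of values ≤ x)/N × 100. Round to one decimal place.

N = 6.
Strictly below 15: 2. Equal to 15: 1.
PR = 3/6 × 100 = 50.0

50.0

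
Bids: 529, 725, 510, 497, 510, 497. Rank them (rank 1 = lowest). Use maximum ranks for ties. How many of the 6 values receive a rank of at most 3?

Sorted (ascending): 497, 497, 510, 510, 529, 725
The 2 values of 497 occupy positions 1–2 → each gets rank 2.
The 2 values of 510 occupy positions 3–4 → each gets rank 4.
Ranks ≤ 3: {2, 2} → 2 values.

2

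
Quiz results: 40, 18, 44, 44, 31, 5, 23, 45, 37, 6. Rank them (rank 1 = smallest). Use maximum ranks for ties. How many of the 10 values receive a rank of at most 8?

7

Sorted (ascending): 5, 6, 18, 23, 31, 37, 40, 44, 44, 45
The 2 values of 44 occupy positions 8–9 → each gets rank 9.
Ranks ≤ 8: {1, 2, 3, 4, 5, 6, 7} → 7 values.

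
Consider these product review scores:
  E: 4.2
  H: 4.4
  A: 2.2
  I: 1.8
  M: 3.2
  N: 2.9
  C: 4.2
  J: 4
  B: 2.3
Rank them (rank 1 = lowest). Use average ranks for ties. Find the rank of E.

Sorted (ascending): 1.8, 2.2, 2.3, 2.9, 3.2, 4, 4.2, 4.2, 4.4
The 2 values of 4.2 occupy positions 7–8 → average rank (7+8)/2 = 7.5.
E has value 4.2 → rank 7.5.

7.5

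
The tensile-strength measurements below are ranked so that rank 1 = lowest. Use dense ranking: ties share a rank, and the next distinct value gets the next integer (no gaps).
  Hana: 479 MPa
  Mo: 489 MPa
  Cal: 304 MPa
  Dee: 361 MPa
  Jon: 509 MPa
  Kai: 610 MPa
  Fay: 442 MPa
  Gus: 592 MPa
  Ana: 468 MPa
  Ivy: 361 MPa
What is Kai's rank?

Sorted (ascending): 304, 361, 361, 442, 468, 479, 489, 509, 592, 610
The 2 values of 361 share dense rank 2.
Remaining distinct values take the next consecutive integers.
Kai has value 610 MPa → rank 9.

9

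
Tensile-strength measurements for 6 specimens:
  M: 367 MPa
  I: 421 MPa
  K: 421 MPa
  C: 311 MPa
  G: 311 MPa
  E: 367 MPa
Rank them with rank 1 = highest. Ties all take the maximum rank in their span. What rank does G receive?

Sorted (descending): 421, 421, 367, 367, 311, 311
The 2 values of 421 occupy positions 1–2 → each gets rank 2.
The 2 values of 367 occupy positions 3–4 → each gets rank 4.
The 2 values of 311 occupy positions 5–6 → each gets rank 6.
G has value 311 MPa → rank 6.

6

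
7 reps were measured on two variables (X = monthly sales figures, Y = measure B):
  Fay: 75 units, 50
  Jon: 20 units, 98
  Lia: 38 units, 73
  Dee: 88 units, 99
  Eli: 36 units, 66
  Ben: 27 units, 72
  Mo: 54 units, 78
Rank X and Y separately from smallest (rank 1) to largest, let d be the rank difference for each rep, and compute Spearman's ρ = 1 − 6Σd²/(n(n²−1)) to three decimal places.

Ranks of variable 1: 6, 1, 4, 7, 3, 2, 5
Ranks of variable 2: 1, 6, 4, 7, 2, 3, 5
d = r₁ − r₂: 5, -5, 0, 0, 1, -1, 0
d²: 25, 25, 0, 0, 1, 1, 0; Σd² = 52
ρ = 1 − 6·52/(7·48) = 1 − 312/336 = 0.071

0.071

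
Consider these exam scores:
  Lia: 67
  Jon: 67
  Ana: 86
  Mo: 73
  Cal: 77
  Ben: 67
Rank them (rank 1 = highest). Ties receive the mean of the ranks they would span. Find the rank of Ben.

Sorted (descending): 86, 77, 73, 67, 67, 67
The 3 values of 67 occupy positions 4–6 → average rank 5.
Ben has value 67 → rank 5.

5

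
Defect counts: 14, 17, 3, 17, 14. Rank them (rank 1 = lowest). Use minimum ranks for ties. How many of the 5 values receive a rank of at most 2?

Sorted (ascending): 3, 14, 14, 17, 17
The 2 values of 14 occupy positions 2–3 → each gets rank 2.
The 2 values of 17 occupy positions 4–5 → each gets rank 4.
Ranks ≤ 2: {1, 2, 2} → 3 values.

3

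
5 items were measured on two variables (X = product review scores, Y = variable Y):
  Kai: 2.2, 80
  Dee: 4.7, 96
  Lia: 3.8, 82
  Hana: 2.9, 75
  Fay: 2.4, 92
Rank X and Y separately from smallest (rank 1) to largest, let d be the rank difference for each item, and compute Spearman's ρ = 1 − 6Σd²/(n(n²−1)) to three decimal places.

Ranks of variable 1: 1, 5, 4, 3, 2
Ranks of variable 2: 2, 5, 3, 1, 4
d = r₁ − r₂: -1, 0, 1, 2, -2
d²: 1, 0, 1, 4, 4; Σd² = 10
ρ = 1 − 6·10/(5·24) = 1 − 60/120 = 0.500

0.500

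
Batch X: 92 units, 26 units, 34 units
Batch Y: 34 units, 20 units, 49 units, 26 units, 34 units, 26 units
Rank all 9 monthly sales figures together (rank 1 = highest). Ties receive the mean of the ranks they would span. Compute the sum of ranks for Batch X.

12

Sorted (descending): 92, 49, 34, 34, 34, 26, 26, 26, 20
The 3 values of 34 occupy positions 3–5 → average rank 4.
The 3 values of 26 occupy positions 6–8 → average rank 7.
Batch X values → pooled ranks: 92→1, 26→7, 34→4
Rank sum = 1 + 7 + 4 = 12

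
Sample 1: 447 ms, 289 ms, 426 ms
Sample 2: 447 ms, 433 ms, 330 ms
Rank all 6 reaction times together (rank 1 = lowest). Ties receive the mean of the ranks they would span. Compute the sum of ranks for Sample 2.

Sorted (ascending): 289, 330, 426, 433, 447, 447
The 2 values of 447 occupy positions 5–6 → average rank (5+6)/2 = 5.5.
Sample 2 values → pooled ranks: 447→5.5, 433→4, 330→2
Rank sum = 5.5 + 4 + 2 = 11.5

11.5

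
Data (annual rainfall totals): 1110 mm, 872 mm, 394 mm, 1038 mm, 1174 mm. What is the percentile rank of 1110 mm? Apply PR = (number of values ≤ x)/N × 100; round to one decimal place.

N = 5.
Strictly below 1110: 3. Equal to 1110: 1.
PR = 4/5 × 100 = 80.0

80.0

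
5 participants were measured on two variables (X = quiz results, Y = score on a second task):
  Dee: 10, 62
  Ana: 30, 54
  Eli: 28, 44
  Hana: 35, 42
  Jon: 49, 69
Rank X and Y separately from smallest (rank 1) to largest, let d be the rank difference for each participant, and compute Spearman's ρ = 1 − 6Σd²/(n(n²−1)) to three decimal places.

0.100

Ranks of variable 1: 1, 3, 2, 4, 5
Ranks of variable 2: 4, 3, 2, 1, 5
d = r₁ − r₂: -3, 0, 0, 3, 0
d²: 9, 0, 0, 9, 0; Σd² = 18
ρ = 1 − 6·18/(5·24) = 1 − 108/120 = 0.100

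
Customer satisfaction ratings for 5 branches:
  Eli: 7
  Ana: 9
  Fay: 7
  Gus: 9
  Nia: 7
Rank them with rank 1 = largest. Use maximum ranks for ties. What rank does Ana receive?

2

Sorted (descending): 9, 9, 7, 7, 7
The 2 values of 9 occupy positions 1–2 → each gets rank 2.
The 3 values of 7 occupy positions 3–5 → each gets rank 5.
Ana has value 9 → rank 2.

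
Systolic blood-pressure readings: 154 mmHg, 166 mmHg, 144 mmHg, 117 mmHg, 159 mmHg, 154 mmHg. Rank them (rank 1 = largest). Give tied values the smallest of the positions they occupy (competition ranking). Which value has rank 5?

144

Sorted (descending): 166, 159, 154, 154, 144, 117
The 2 values of 154 occupy positions 3–4 → each gets rank 3.
Rank 5 → value 144.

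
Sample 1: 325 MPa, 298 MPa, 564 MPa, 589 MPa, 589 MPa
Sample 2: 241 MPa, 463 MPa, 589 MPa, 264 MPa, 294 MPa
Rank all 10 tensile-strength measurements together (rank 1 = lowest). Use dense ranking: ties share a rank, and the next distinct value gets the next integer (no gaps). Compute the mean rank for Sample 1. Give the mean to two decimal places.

6.40

Sorted (ascending): 241, 264, 294, 298, 325, 463, 564, 589, 589, 589
The 3 values of 589 share dense rank 8.
Remaining distinct values take the next consecutive integers.
Sample 1 values → pooled ranks: 325→5, 298→4, 564→7, 589→8, 589→8
Mean rank = (5 + 4 + 7 + 8 + 8) / 5 = 6.40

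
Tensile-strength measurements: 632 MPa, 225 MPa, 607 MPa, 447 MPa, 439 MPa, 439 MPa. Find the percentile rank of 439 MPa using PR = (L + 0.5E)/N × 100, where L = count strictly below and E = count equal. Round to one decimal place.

N = 6.
Strictly below 439: 1. Equal to 439: 2.
PR = (1 + 0.5·2)/6 × 100 = 33.3

33.3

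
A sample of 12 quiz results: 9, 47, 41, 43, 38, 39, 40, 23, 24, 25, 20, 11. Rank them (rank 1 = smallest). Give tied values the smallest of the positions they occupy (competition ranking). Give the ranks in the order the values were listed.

1, 12, 10, 11, 7, 8, 9, 4, 5, 6, 3, 2

Sorted (ascending): 9, 11, 20, 23, 24, 25, 38, 39, 40, 41, 43, 47
No ties — each value takes its position as its rank.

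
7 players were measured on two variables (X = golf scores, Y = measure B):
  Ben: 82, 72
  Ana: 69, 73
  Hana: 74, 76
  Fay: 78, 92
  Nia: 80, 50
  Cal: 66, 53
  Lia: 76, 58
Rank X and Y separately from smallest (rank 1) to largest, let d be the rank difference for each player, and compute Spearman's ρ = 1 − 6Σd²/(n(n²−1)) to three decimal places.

-0.036

Ranks of variable 1: 7, 2, 3, 5, 6, 1, 4
Ranks of variable 2: 4, 5, 6, 7, 1, 2, 3
d = r₁ − r₂: 3, -3, -3, -2, 5, -1, 1
d²: 9, 9, 9, 4, 25, 1, 1; Σd² = 58
ρ = 1 − 6·58/(7·48) = 1 − 348/336 = -0.036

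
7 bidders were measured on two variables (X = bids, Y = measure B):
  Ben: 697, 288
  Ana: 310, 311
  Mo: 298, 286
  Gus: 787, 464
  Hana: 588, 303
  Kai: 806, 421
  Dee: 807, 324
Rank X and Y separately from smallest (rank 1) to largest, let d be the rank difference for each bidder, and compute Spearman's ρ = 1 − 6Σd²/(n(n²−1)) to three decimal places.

0.714

Ranks of variable 1: 4, 2, 1, 5, 3, 6, 7
Ranks of variable 2: 2, 4, 1, 7, 3, 6, 5
d = r₁ − r₂: 2, -2, 0, -2, 0, 0, 2
d²: 4, 4, 0, 4, 0, 0, 4; Σd² = 16
ρ = 1 − 6·16/(7·48) = 1 − 96/336 = 0.714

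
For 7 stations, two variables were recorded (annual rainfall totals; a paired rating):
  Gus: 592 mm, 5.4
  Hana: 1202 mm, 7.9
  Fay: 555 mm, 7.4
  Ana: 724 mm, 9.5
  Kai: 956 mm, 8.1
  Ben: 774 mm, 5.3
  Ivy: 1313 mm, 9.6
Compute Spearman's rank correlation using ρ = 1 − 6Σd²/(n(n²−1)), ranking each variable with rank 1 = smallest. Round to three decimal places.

0.536

Ranks of variable 1: 2, 6, 1, 3, 5, 4, 7
Ranks of variable 2: 2, 4, 3, 6, 5, 1, 7
d = r₁ − r₂: 0, 2, -2, -3, 0, 3, 0
d²: 0, 4, 4, 9, 0, 9, 0; Σd² = 26
ρ = 1 − 6·26/(7·48) = 1 − 156/336 = 0.536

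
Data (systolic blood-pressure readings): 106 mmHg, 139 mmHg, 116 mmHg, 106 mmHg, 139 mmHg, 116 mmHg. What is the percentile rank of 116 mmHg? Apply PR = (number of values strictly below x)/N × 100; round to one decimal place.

N = 6.
Strictly below 116: 2. Equal to 116: 2.
PR = 2/6 × 100 = 33.3

33.3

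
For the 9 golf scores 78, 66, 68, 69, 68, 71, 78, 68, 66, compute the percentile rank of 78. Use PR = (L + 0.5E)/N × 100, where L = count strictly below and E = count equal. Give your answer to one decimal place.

N = 9.
Strictly below 78: 7. Equal to 78: 2.
PR = (7 + 0.5·2)/9 × 100 = 88.9

88.9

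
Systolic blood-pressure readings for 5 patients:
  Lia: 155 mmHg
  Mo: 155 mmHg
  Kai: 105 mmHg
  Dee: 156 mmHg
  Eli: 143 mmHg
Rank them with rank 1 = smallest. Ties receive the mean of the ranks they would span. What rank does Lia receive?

3.5

Sorted (ascending): 105, 143, 155, 155, 156
The 2 values of 155 occupy positions 3–4 → average rank (3+4)/2 = 3.5.
Lia has value 155 mmHg → rank 3.5.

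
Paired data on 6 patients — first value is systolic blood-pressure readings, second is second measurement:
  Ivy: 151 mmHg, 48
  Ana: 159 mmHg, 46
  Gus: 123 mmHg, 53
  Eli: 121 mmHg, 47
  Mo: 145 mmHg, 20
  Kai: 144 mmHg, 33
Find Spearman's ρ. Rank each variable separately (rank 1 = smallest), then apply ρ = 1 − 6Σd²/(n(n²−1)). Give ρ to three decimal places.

Ranks of variable 1: 5, 6, 2, 1, 4, 3
Ranks of variable 2: 5, 3, 6, 4, 1, 2
d = r₁ − r₂: 0, 3, -4, -3, 3, 1
d²: 0, 9, 16, 9, 9, 1; Σd² = 44
ρ = 1 − 6·44/(6·35) = 1 − 264/210 = -0.257

-0.257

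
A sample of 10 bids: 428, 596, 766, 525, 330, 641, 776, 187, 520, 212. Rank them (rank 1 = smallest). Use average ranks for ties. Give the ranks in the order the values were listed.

Sorted (ascending): 187, 212, 330, 428, 520, 525, 596, 641, 766, 776
No ties — each value takes its position as its rank.

4, 7, 9, 6, 3, 8, 10, 1, 5, 2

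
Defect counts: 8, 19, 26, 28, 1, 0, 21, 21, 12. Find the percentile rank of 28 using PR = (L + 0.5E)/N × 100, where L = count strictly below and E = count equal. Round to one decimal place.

N = 9.
Strictly below 28: 8. Equal to 28: 1.
PR = (8 + 0.5·1)/9 × 100 = 94.4

94.4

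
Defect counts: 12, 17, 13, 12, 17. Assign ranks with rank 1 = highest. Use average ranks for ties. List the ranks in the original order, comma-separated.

Sorted (descending): 17, 17, 13, 12, 12
The 2 values of 17 occupy positions 1–2 → average rank (1+2)/2 = 1.5.
The 2 values of 12 occupy positions 4–5 → average rank (4+5)/2 = 4.5.

4.5, 1.5, 3, 4.5, 1.5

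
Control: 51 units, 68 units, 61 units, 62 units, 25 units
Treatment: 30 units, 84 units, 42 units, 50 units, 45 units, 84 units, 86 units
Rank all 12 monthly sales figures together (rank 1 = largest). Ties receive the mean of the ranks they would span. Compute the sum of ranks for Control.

34

Sorted (descending): 86, 84, 84, 68, 62, 61, 51, 50, 45, 42, 30, 25
The 2 values of 84 occupy positions 2–3 → average rank (2+3)/2 = 2.5.
Control values → pooled ranks: 51→7, 68→4, 61→6, 62→5, 25→12
Rank sum = 7 + 4 + 6 + 5 + 12 = 34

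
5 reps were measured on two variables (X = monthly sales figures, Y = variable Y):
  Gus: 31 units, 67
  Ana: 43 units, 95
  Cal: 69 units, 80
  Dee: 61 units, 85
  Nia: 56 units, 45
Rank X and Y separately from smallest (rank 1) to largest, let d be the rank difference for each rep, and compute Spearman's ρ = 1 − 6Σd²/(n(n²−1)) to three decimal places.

0.100

Ranks of variable 1: 1, 2, 5, 4, 3
Ranks of variable 2: 2, 5, 3, 4, 1
d = r₁ − r₂: -1, -3, 2, 0, 2
d²: 1, 9, 4, 0, 4; Σd² = 18
ρ = 1 − 6·18/(5·24) = 1 − 108/120 = 0.100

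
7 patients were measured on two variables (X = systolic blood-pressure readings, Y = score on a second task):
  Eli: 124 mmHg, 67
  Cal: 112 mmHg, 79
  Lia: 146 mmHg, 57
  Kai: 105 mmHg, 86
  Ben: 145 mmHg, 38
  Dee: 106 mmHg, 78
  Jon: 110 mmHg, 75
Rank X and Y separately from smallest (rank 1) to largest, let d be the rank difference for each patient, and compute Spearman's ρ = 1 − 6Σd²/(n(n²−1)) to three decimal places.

-0.857

Ranks of variable 1: 5, 4, 7, 1, 6, 2, 3
Ranks of variable 2: 3, 6, 2, 7, 1, 5, 4
d = r₁ − r₂: 2, -2, 5, -6, 5, -3, -1
d²: 4, 4, 25, 36, 25, 9, 1; Σd² = 104
ρ = 1 − 6·104/(7·48) = 1 − 624/336 = -0.857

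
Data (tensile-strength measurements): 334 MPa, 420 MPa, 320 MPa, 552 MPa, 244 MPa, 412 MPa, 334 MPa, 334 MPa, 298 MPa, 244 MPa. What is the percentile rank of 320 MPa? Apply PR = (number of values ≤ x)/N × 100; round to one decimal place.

40.0

N = 10.
Strictly below 320: 3. Equal to 320: 1.
PR = 4/10 × 100 = 40.0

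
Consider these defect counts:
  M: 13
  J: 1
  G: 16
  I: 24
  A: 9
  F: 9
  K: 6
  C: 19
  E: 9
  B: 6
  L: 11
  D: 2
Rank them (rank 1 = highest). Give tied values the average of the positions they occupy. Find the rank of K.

Sorted (descending): 24, 19, 16, 13, 11, 9, 9, 9, 6, 6, 2, 1
The 3 values of 9 occupy positions 6–8 → average rank 7.
The 2 values of 6 occupy positions 9–10 → average rank (9+10)/2 = 9.5.
K has value 6 → rank 9.5.

9.5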